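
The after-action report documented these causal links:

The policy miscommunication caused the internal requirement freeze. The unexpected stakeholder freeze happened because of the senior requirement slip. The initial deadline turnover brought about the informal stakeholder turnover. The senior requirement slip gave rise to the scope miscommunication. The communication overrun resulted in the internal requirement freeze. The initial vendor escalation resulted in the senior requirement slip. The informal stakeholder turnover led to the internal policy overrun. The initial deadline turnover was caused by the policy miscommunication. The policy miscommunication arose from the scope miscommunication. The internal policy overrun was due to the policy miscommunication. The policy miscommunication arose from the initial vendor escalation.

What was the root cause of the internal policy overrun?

Tracing upstream from the internal policy overrun: the internal policy overrun ← the policy miscommunication ← the initial vendor escalation.
The initial vendor escalation has no stated cause, so it is the root.

the initial vendor escalation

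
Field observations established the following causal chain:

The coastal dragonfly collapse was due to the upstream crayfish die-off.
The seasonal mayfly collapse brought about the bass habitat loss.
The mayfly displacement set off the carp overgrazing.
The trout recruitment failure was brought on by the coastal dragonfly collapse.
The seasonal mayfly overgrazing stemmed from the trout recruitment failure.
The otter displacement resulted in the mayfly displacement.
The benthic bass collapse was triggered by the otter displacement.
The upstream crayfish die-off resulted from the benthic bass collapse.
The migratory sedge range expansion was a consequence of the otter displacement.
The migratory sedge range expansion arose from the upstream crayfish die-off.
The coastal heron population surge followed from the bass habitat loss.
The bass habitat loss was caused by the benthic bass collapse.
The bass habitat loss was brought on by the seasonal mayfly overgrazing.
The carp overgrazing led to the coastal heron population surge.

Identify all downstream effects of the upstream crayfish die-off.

Direct effects: the coastal dragonfly collapse, the migratory sedge range expansion.
2 steps out: the trout recruitment failure.
3 steps out: the seasonal mayfly overgrazing.
4 steps out: the bass habitat loss.
5 steps out: the coastal heron population surge.
Not reachable from it: the otter displacement, the benthic bass collapse, the mayfly displacement, the carp overgrazing, the seasonal mayfly collapse.

the bass habitat loss, the coastal dragonfly collapse, the coastal heron population surge, the migratory sedge range expansion, the seasonal mayfly overgrazing, the trout recruitment failure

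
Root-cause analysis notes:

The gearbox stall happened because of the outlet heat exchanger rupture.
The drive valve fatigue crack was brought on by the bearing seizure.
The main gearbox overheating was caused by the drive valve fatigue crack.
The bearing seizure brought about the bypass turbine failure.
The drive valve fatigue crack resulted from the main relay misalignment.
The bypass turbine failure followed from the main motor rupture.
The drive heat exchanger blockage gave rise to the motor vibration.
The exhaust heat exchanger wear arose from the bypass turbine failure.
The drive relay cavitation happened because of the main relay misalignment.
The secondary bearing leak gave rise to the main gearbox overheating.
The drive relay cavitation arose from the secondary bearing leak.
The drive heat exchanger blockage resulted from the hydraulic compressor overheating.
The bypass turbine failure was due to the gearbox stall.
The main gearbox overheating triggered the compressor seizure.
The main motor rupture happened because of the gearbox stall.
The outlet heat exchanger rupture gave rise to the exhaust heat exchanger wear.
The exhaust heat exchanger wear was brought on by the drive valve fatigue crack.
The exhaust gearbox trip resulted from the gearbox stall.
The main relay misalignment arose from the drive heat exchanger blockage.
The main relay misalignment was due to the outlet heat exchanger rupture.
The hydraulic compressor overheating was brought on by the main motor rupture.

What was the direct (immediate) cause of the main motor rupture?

Upstream contributors include the outlet heat exchanger rupture, but only the gearbox stall feeds directly into the main motor rupture.

the gearbox stall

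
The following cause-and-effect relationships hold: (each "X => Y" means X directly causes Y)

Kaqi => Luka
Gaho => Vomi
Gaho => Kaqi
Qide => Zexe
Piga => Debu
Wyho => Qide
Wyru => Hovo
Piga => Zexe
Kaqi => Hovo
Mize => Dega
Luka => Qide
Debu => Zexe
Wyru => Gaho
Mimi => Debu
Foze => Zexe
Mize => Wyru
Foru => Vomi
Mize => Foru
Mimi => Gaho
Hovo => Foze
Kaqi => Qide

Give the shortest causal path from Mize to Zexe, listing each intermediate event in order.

Mize → Wyru → Hovo → Foze → Zexe

Mize → Wyru
Wyru → Hovo
Hovo → Foze
Foze → Zexe
Length: 4 steps.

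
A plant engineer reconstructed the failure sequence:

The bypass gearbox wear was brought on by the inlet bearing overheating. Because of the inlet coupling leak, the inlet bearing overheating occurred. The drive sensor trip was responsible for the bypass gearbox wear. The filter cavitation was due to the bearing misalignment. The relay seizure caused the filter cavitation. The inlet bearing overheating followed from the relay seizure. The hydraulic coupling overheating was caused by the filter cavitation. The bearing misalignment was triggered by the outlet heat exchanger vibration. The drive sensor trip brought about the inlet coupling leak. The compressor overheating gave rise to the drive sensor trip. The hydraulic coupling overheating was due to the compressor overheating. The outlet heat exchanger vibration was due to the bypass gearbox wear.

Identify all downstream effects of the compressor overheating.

Direct effects: the drive sensor trip, the hydraulic coupling overheating.
2 steps out: the inlet coupling leak, the bypass gearbox wear.
3 steps out: the inlet bearing overheating, the outlet heat exchanger vibration.
4 steps out: the bearing misalignment.
5 steps out: the filter cavitation.
Not reachable from it: the relay seizure.

the bearing misalignment, the bypass gearbox wear, the drive sensor trip, the filter cavitation, the hydraulic coupling overheating, the inlet bearing overheating, the inlet coupling leak, the outlet heat exchanger vibration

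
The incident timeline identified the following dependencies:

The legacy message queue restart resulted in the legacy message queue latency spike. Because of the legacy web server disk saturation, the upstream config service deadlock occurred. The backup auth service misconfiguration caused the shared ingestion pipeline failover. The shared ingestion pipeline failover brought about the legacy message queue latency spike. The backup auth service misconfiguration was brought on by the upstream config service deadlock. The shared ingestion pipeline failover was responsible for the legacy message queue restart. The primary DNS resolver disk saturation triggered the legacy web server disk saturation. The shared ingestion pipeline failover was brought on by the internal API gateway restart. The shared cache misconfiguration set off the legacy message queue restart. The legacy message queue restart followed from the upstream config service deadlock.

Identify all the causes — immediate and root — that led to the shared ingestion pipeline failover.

Immediate causes of the shared ingestion pipeline failover: the backup auth service misconfiguration, the internal API gateway restart.
Further upstream: the primary DNS resolver disk saturation, the legacy web server disk saturation, the upstream config service deadlock.

the backup auth service misconfiguration, the internal API gateway restart, the legacy web server disk saturation, the primary DNS resolver disk saturation, the upstream config service deadlock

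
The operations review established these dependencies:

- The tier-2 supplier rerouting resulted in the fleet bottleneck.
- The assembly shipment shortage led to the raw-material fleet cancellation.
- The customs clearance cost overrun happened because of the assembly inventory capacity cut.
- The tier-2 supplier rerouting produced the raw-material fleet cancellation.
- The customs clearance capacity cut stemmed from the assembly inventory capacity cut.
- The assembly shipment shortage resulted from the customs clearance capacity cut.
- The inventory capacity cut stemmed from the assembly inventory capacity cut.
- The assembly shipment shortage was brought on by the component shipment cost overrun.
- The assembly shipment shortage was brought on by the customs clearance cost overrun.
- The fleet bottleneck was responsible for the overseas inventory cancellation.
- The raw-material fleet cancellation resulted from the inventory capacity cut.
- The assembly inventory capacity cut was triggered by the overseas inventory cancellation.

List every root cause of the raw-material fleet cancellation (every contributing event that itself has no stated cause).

the component shipment cost overrun, the tier-2 supplier rerouting

Tracing upstream from the raw-material fleet cancellation: the raw-material fleet cancellation ← the assembly shipment shortage ← the component shipment cost overrun.
A separate upstream branch: the raw-material fleet cancellation ← the tier-2 supplier rerouting.
Each of those chain origins has no stated cause.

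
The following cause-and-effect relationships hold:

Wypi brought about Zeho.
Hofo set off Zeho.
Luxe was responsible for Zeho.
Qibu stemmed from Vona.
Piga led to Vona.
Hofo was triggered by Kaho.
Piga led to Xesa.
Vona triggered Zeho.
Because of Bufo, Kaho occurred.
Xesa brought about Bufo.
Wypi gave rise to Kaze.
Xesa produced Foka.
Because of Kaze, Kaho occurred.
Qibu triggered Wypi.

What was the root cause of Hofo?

Tracing upstream from Hofo: Hofo ← Kaho ← Bufo ← Xesa ← Piga.
Piga has no stated cause, so it is the root.

Piga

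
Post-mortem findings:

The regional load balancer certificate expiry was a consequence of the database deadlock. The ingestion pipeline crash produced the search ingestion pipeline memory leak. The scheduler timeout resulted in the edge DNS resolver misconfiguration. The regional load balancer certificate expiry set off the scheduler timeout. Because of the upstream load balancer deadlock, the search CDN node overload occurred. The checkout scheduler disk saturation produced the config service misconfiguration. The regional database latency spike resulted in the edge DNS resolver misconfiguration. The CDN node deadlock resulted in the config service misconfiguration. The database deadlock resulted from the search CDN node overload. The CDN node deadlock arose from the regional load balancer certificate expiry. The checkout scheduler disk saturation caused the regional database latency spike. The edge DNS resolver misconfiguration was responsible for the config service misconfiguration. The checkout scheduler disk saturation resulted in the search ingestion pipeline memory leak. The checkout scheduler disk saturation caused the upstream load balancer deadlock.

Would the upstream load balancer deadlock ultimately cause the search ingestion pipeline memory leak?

No

The upstream load balancer deadlock leads to the search CDN node overload, the database deadlock, the regional load balancer certificate expiry, the CDN node deadlock, the scheduler timeout, the edge DNS resolver misconfiguration, the config service misconfiguration; the search ingestion pipeline memory leak is not among them.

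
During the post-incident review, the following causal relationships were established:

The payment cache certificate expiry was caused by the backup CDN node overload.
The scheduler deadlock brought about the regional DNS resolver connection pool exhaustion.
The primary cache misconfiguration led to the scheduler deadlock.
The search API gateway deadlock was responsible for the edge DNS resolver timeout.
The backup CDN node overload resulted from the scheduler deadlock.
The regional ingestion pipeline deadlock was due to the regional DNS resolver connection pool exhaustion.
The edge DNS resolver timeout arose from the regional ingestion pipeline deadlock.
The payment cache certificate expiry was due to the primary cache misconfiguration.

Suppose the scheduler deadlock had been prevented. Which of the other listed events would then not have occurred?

Downstream of the scheduler deadlock: the regional DNS resolver connection pool exhaustion, the regional ingestion pipeline deadlock, the edge DNS resolver timeout, the backup CDN node overload, the payment cache certificate expiry.
Of those, still caused via another path: the edge DNS resolver timeout, the payment cache certificate expiry.
The remainder have no surviving cause.

the backup CDN node overload, the regional DNS resolver connection pool exhaustion, the regional ingestion pipeline deadlock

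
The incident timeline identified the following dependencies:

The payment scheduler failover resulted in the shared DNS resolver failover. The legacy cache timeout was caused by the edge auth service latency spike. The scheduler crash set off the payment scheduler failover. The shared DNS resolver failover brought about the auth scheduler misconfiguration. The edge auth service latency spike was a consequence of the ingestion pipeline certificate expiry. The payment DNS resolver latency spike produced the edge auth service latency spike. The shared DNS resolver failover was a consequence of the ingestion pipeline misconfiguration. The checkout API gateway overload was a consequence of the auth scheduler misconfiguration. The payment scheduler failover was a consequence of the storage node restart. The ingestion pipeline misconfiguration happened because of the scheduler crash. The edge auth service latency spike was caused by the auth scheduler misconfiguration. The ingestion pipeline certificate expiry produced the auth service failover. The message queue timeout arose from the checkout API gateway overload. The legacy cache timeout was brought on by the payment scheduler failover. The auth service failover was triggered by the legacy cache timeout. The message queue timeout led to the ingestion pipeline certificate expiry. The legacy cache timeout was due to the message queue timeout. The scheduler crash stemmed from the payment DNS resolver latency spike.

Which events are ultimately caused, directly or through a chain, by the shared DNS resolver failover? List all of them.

the auth scheduler misconfiguration, the auth service failover, the checkout API gateway overload, the edge auth service latency spike, the ingestion pipeline certificate expiry, the legacy cache timeout, the message queue timeout

Direct effects: the auth scheduler misconfiguration.
2 steps out: the checkout API gateway overload, the edge auth service latency spike.
3 steps out: the message queue timeout, the legacy cache timeout.
4 steps out: the ingestion pipeline certificate expiry, the auth service failover.
Not reachable from it: the payment DNS resolver latency spike, the scheduler crash, the payment scheduler failover, the ingestion pipeline misconfiguration, the storage node restart.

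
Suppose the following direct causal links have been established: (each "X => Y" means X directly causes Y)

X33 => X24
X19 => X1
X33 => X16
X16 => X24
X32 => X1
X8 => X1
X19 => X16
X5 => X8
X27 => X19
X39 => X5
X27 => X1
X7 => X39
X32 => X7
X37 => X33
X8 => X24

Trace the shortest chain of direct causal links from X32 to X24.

X32 → X7
X7 → X39
X39 → X5
X5 → X8
X8 → X24
Length: 5 steps.

X32 → X7 → X39 → X5 → X8 → X24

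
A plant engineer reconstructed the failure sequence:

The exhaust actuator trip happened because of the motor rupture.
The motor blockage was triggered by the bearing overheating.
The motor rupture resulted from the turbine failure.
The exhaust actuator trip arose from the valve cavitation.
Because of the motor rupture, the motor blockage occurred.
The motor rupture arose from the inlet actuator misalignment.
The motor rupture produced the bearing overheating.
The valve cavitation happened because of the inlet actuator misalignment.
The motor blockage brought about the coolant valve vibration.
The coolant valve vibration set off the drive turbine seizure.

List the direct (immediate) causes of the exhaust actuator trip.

the motor rupture, the valve cavitation

Upstream contributors include the inlet actuator misalignment, the turbine failure, but only the motor rupture, the valve cavitation feed directly into the exhaust actuator trip.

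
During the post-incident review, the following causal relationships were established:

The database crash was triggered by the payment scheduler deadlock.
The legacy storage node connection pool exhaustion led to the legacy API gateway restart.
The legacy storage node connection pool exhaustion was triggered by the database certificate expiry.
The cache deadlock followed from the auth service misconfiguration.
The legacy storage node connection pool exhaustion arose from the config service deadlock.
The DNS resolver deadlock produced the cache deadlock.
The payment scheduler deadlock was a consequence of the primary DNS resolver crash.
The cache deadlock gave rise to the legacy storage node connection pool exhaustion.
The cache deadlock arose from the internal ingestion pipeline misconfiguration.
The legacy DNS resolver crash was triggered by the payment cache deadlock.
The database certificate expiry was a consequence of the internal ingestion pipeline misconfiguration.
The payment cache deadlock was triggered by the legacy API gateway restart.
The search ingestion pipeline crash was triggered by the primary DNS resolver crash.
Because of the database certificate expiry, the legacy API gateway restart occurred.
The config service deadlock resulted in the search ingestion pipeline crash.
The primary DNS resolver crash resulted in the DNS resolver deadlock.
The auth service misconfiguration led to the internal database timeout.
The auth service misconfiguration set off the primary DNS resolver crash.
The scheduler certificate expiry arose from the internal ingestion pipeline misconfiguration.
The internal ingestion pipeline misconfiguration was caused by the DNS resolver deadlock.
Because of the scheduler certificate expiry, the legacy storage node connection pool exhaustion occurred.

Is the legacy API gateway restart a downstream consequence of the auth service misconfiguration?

Yes

There is a causal chain: the auth service misconfiguration → the cache deadlock → the legacy storage node connection pool exhaustion → the legacy API gateway restart.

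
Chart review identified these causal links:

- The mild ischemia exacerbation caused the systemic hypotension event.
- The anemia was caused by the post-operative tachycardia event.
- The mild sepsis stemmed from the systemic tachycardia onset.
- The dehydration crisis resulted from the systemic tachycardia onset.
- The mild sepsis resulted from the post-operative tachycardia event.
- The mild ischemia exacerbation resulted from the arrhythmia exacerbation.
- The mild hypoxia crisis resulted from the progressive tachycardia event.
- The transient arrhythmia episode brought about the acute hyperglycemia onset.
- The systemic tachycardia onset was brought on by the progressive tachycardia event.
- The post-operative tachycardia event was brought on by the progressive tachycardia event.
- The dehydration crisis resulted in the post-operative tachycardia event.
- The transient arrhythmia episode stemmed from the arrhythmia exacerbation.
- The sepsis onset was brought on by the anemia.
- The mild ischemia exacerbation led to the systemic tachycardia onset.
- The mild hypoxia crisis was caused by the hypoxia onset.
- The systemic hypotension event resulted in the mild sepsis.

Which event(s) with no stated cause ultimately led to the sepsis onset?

the arrhythmia exacerbation, the progressive tachycardia event

Tracing upstream from the sepsis onset: the sepsis onset ← the anemia ← the post-operative tachycardia event ← the dehydration crisis ← the systemic tachycardia onset ← the mild ischemia exacerbation ← the arrhythmia exacerbation.
A separate upstream branch: the sepsis onset ← the anemia ← the post-operative tachycardia event ← the progressive tachycardia event.
Each of those chain origins has no stated cause.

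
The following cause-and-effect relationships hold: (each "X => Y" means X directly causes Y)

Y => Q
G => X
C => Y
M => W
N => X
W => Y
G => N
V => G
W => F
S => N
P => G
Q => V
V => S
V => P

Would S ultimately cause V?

S leads to N, X; V is not among them.

No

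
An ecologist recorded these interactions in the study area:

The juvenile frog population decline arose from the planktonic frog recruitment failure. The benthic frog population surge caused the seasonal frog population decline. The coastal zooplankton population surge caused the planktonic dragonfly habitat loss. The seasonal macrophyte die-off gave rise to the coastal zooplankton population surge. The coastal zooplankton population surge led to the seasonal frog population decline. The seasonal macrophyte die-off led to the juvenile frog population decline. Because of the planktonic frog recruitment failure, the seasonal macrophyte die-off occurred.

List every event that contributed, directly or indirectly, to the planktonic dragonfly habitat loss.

Immediate cause of the planktonic dragonfly habitat loss: the coastal zooplankton population surge.
Further upstream: the planktonic frog recruitment failure, the seasonal macrophyte die-off.

the coastal zooplankton population surge, the planktonic frog recruitment failure, the seasonal macrophyte die-off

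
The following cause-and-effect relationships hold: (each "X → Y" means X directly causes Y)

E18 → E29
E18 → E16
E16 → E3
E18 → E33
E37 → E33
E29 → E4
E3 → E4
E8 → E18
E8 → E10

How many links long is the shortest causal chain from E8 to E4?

3

Shortest chain: E8 → E18 → E29 → E4.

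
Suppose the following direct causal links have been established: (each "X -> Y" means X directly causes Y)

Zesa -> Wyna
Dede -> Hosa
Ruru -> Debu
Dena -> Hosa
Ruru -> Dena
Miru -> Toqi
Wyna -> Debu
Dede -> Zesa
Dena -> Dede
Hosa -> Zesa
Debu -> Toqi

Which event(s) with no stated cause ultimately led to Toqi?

Miru, Ruru

Tracing upstream from Toqi: Toqi ← Debu ← Ruru.
A separate upstream branch: Toqi ← Miru.
Each of those chain origins has no stated cause.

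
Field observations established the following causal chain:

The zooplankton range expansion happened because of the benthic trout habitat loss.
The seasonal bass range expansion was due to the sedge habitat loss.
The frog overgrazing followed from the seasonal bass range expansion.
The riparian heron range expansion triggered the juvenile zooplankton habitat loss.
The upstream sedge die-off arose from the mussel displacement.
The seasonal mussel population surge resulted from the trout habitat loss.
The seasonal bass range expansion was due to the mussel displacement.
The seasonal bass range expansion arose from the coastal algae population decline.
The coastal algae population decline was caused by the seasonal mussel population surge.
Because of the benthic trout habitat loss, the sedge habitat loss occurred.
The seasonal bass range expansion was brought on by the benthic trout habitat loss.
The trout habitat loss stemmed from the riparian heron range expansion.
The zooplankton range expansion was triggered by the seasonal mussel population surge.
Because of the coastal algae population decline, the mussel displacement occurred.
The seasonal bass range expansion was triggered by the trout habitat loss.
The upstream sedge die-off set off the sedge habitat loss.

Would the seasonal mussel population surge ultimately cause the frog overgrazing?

Yes

There is a causal chain: the seasonal mussel population surge → the coastal algae population decline → the seasonal bass range expansion → the frog overgrazing.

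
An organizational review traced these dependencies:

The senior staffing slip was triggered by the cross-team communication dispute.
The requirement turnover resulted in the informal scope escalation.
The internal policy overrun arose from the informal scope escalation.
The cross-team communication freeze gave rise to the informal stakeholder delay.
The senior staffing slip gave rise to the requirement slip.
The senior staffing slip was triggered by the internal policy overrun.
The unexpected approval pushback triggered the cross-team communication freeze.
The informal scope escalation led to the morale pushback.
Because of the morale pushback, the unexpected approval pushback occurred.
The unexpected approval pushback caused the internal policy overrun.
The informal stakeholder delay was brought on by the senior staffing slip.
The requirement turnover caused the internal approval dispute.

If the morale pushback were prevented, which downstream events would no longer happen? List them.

Downstream of the morale pushback: the unexpected approval pushback, the internal policy overrun, the senior staffing slip, the cross-team communication freeze, the informal stakeholder delay, the requirement slip.
Of those, still caused via another path: the internal policy overrun, the senior staffing slip, the informal stakeholder delay, the requirement slip.
The remainder have no surviving cause.

the cross-team communication freeze, the unexpected approval pushback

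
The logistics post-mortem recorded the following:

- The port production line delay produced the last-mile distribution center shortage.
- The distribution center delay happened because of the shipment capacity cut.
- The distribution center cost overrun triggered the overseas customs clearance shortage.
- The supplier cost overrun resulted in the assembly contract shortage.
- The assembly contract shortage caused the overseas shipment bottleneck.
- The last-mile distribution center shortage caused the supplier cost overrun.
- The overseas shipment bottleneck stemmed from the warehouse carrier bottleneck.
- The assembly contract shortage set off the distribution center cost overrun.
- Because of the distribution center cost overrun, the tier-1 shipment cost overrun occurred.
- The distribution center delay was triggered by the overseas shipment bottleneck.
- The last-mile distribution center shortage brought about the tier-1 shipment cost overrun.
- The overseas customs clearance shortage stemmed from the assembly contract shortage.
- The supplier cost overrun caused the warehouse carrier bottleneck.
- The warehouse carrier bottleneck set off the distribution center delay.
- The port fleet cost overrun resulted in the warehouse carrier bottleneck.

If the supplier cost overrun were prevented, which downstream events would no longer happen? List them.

the assembly contract shortage, the distribution center cost overrun, the overseas customs clearance shortage

Downstream of the supplier cost overrun: the assembly contract shortage, the distribution center cost overrun, the warehouse carrier bottleneck, the tier-1 shipment cost overrun, the overseas shipment bottleneck, the overseas customs clearance shortage, the distribution center delay.
Of those, still caused via another path: the warehouse carrier bottleneck, the tier-1 shipment cost overrun, the overseas shipment bottleneck, the distribution center delay.
The remainder have no surviving cause.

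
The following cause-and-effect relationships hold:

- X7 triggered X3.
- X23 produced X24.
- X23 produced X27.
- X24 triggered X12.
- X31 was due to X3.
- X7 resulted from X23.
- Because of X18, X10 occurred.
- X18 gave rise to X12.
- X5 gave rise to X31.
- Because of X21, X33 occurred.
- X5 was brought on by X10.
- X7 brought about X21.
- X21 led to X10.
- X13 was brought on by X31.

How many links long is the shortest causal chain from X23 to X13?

Shortest chain: X23 → X7 → X3 → X31 → X13.

4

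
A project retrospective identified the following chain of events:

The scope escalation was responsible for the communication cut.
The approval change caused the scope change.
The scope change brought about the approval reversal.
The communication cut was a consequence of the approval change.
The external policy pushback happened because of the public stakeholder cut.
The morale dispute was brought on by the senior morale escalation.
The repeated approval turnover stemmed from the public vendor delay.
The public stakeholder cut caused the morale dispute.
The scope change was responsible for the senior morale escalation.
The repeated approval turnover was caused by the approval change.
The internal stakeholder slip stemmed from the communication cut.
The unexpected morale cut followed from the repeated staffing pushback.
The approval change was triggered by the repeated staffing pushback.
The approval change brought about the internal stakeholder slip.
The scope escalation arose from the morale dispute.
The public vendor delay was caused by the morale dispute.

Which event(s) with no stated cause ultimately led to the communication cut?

Tracing upstream from the communication cut: the communication cut ← the approval change ← the repeated staffing pushback.
A separate upstream branch: the communication cut ← the scope escalation ← the morale dispute ← the public stakeholder cut.
Each of those chain origins has no stated cause.

the public stakeholder cut, the repeated staffing pushback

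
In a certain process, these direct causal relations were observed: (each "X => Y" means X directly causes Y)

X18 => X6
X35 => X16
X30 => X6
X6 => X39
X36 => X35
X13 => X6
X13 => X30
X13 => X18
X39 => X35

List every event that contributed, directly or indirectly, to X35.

Immediate causes of X35: X39, X36.
Further upstream: X13, X30, X18, X6.

X13, X18, X30, X36, X39, X6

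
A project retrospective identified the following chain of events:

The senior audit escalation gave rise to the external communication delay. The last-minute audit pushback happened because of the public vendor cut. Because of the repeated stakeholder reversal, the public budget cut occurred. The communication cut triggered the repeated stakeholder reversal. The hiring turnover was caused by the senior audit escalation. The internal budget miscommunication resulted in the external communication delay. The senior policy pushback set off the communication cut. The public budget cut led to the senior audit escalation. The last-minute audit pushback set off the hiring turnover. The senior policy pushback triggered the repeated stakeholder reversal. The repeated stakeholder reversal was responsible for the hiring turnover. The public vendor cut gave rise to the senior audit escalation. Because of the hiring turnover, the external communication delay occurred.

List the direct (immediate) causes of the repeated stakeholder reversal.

the communication cut, the senior policy pushback

the communication cut, the senior policy pushback → the repeated stakeholder reversal with nothing further upstream stated.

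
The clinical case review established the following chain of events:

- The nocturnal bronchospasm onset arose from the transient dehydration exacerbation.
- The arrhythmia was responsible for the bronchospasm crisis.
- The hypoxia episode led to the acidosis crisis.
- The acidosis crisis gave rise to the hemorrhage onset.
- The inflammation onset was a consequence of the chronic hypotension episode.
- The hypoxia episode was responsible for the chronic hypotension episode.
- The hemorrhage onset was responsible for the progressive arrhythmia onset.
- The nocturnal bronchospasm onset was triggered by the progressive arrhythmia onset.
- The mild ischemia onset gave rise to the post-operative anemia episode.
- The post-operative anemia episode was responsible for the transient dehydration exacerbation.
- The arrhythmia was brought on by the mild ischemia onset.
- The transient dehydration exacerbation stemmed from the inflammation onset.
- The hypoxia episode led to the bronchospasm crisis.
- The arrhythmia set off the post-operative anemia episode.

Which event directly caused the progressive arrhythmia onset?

Upstream contributors include the hypoxia episode, the acidosis crisis, but only the hemorrhage onset feeds directly into the progressive arrhythmia onset.

the hemorrhage onset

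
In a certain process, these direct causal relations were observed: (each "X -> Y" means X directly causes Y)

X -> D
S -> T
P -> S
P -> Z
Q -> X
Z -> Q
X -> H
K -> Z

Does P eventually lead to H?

There is a causal chain: P → Z → Q → X → H.

Yes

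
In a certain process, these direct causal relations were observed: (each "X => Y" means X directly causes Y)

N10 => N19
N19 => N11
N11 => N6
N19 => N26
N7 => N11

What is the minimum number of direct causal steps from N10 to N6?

Shortest chain: N10 → N19 → N11 → N6.

3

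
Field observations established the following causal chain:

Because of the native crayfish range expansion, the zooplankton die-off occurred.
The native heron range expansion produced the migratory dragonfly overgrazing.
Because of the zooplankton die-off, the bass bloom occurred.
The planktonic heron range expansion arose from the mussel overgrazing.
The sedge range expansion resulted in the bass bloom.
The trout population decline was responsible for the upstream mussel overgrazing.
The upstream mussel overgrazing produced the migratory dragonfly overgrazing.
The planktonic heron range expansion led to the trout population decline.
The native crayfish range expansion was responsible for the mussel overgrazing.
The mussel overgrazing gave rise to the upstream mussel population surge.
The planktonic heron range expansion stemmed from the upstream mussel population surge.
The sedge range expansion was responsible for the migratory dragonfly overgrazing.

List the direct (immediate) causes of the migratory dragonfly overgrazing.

the native heron range expansion, the sedge range expansion, the upstream mussel overgrazing

Upstream contributors include the native crayfish range expansion, the mussel overgrazing, the upstream mussel population surge, the planktonic heron range expansion, the trout population decline, but only the native heron range expansion, the sedge range expansion, the upstream mussel overgrazing feed directly into the migratory dragonfly overgrazing.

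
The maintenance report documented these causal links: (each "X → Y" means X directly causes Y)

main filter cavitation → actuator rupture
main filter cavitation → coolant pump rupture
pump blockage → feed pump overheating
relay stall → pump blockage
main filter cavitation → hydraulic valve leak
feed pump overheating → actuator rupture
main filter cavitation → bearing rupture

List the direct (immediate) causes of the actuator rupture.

the feed pump overheating, the main filter cavitation

Upstream contributors include the relay stall, the pump blockage, but only the feed pump overheating, the main filter cavitation feed directly into the actuator rupture.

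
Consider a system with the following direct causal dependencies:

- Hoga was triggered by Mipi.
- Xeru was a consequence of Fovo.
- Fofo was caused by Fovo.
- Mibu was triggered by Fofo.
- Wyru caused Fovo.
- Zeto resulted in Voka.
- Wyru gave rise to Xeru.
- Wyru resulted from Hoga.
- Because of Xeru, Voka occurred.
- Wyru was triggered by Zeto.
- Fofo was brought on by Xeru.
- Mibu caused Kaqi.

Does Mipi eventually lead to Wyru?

There is a causal chain: Mipi → Hoga → Wyru.

Yes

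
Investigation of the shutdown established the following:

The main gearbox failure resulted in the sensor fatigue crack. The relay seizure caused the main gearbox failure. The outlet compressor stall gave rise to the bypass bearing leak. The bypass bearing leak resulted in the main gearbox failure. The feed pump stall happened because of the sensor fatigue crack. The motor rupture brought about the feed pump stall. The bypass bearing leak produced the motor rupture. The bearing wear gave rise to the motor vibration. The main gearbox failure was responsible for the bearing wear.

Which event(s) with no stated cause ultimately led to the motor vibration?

Tracing upstream from the motor vibration: the motor vibration ← the bearing wear ← the main gearbox failure ← the bypass bearing leak ← the outlet compressor stall.
A separate upstream branch: the motor vibration ← the bearing wear ← the main gearbox failure ← the relay seizure.
Each of those chain origins has no stated cause.

the outlet compressor stall, the relay seizure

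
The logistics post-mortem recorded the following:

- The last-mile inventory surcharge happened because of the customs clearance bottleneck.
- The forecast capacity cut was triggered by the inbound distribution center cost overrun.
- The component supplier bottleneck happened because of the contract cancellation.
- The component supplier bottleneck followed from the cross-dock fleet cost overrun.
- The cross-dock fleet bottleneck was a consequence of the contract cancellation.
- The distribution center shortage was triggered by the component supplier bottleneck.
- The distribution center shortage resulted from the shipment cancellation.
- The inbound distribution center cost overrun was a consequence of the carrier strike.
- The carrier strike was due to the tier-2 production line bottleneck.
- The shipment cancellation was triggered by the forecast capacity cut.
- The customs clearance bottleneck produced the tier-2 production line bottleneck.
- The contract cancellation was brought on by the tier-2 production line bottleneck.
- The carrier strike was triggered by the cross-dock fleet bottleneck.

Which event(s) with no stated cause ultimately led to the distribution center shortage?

the cross-dock fleet cost overrun, the customs clearance bottleneck

Tracing upstream from the distribution center shortage: the distribution center shortage ← the component supplier bottleneck ← the contract cancellation ← the tier-2 production line bottleneck ← the customs clearance bottleneck.
A separate upstream branch: the distribution center shortage ← the component supplier bottleneck ← the cross-dock fleet cost overrun.
Each of those chain origins has no stated cause.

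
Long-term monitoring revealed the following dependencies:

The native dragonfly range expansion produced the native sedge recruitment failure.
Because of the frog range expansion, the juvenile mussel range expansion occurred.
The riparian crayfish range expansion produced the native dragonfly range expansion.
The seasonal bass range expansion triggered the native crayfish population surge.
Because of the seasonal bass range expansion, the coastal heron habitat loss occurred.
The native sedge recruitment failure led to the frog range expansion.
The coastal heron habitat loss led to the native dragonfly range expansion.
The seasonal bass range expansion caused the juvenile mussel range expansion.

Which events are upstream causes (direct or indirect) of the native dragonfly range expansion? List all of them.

the coastal heron habitat loss, the riparian crayfish range expansion, the seasonal bass range expansion

Immediate causes of the native dragonfly range expansion: the coastal heron habitat loss, the riparian crayfish range expansion.
Further upstream: the seasonal bass range expansion.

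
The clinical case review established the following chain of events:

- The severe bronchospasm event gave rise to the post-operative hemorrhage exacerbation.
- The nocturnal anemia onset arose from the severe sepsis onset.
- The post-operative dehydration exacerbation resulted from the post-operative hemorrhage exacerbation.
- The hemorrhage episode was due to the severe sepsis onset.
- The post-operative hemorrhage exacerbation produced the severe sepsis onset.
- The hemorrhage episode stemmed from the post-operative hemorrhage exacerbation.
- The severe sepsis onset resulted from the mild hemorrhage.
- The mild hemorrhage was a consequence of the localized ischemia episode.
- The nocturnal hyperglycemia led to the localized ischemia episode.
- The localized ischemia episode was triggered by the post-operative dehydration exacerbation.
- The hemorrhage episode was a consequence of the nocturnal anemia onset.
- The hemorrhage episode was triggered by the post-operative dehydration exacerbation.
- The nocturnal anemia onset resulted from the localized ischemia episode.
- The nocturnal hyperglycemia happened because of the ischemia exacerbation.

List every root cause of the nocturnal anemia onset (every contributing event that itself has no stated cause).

Tracing upstream from the nocturnal anemia onset: the nocturnal anemia onset ← the severe sepsis onset ← the post-operative hemorrhage exacerbation ← the severe bronchospasm event.
A separate upstream branch: the nocturnal anemia onset ← the localized ischemia episode ← the nocturnal hyperglycemia ← the ischemia exacerbation.
Each of those chain origins has no stated cause.

the ischemia exacerbation, the severe bronchospasm event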